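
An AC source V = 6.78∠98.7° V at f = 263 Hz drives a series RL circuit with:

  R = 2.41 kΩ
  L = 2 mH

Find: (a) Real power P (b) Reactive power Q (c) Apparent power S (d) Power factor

Step 1 — Angular frequency: ω = 2π·f = 2π·263 = 1652 rad/s.
Step 2 — Component impedances:
  R: Z = R = 2410 Ω
  L: Z = jωL = j·1652·0.002 = 0 + j3.305 Ω
Step 3 — Series combination: Z_total = R + L = 2410 + j3.305 Ω = 2410∠0.1° Ω.
Step 4 — Source phasor: V = 6.78∠98.7° V = -1.026 + j6.702 V.
Step 5 — Current: I = V / Z = -0.0004217 + j0.002781 A = 0.002813∠98.6° A.
Step 6 — Complex power: S = V·I* = 0.01907 + j2.616e-05 VA.
Step 7 — Real power: P = Re(S) = 0.01907 W.
Step 8 — Reactive power: Q = Im(S) = 2.616e-05 VAR.
Step 9 — Apparent power: |S| = 0.01907 VA.
Step 10 — Power factor: PF = P/|S| = 1 (lagging).

(a) P = 0.01907 W  (b) Q = 2.616e-05 VAR  (c) S = 0.01907 VA  (d) PF = 1 (lagging)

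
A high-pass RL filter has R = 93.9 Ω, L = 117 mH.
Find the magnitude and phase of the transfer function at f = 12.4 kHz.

Step 1 — Angular frequency: ω = 2π·1.24e+04 = 7.791e+04 rad/s.
Step 2 — Transfer function: H(jω) = jωL/(R + jωL).
Step 3 — Numerator jωL = j·9116; denominator R + jωL = 93.9 + j9116.
Step 4 — H = 0.9999 + j0.0103.
Step 5 — Magnitude: |H| = 0.9999 (-0.0 dB); phase: φ = 0.6°.

|H| = 0.9999 (-0.0 dB), φ = 0.6°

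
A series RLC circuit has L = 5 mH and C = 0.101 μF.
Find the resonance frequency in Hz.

Step 1 — Resonance condition Im(Z)=0 gives ω₀ = 1/√(LC).
Step 2 — ω₀ = 1/√(0.005·1.01e-07) = 4.45e+04 rad/s.
Step 3 — f₀ = ω₀/(2π) = 7082 Hz.

f₀ = 7082 Hz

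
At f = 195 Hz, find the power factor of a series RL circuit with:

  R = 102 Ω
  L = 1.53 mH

Step 1 — Angular frequency: ω = 2π·f = 2π·195 = 1225 rad/s.
Step 2 — Component impedances:
  R: Z = R = 102 Ω
  L: Z = jωL = j·1225·0.00153 = 0 + j1.875 Ω
Step 3 — Series combination: Z_total = R + L = 102 + j1.875 Ω = 102∠1.1° Ω.
Step 4 — Power factor: PF = cos(φ) = Re(Z)/|Z| = 102/102.02 = 0.9998.
Step 5 — Type: Im(Z) = 1.875 ⇒ lagging (phase φ = 1.1°).

PF = 0.9998 (lagging, φ = 1.1°)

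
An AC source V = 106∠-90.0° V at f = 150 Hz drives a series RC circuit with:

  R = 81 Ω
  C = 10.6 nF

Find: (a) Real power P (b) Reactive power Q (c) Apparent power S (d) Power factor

Step 1 — Angular frequency: ω = 2π·f = 2π·150 = 942.5 rad/s.
Step 2 — Component impedances:
  R: Z = R = 81 Ω
  C: Z = 1/(jωC) = -j/(ω·C) = 0 - j1.001e+05 Ω
Step 3 — Series combination: Z_total = R + C = 81 - j1.001e+05 Ω = 1.001e+05∠-90.0° Ω.
Step 4 — Source phasor: V = 106∠-90.0° V = 0 - j106 V.
Step 5 — Current: I = V / Z = 0.001059 - j8.569e-07 A = 0.001059∠-0.0° A.
Step 6 — Complex power: S = V·I* = 9.083e-05 - j0.1123 VA.
Step 7 — Real power: P = Re(S) = 9.083e-05 W.
Step 8 — Reactive power: Q = Im(S) = -0.1123 VAR.
Step 9 — Apparent power: |S| = 0.1123 VA.
Step 10 — Power factor: PF = P/|S| = 0.0008092 (leading).

(a) P = 9.083e-05 W  (b) Q = -0.1123 VAR  (c) S = 0.1123 VA  (d) PF = 0.0008092 (leading)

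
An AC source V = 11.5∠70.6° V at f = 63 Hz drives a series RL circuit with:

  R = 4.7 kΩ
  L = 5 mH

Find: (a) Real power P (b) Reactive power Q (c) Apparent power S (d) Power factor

Step 1 — Angular frequency: ω = 2π·f = 2π·63 = 395.8 rad/s.
Step 2 — Component impedances:
  R: Z = R = 4700 Ω
  L: Z = jωL = j·395.8·0.005 = 0 + j1.979 Ω
Step 3 — Series combination: Z_total = R + L = 4700 + j1.979 Ω = 4700∠0.0° Ω.
Step 4 — Source phasor: V = 11.5∠70.6° V = 3.82 + j10.85 V.
Step 5 — Current: I = V / Z = 0.0008137 + j0.002308 A = 0.002447∠70.6° A.
Step 6 — Complex power: S = V·I* = 0.02814 + j1.185e-05 VA.
Step 7 — Real power: P = Re(S) = 0.02814 W.
Step 8 — Reactive power: Q = Im(S) = 1.185e-05 VAR.
Step 9 — Apparent power: |S| = 0.02814 VA.
Step 10 — Power factor: PF = P/|S| = 1 (lagging).

(a) P = 0.02814 W  (b) Q = 1.185e-05 VAR  (c) S = 0.02814 VA  (d) PF = 1 (lagging)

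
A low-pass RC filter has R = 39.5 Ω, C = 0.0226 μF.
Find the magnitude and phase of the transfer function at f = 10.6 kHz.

Step 1 — Angular frequency: ω = 2π·1.06e+04 = 6.66e+04 rad/s.
Step 2 — Transfer function: H(jω) = 1/(1 + jωRC).
Step 3 — Denominator: 1 + jωRC = 1 + j·6.66e+04·39.5·2.26e-08 = 1 + j0.05946.
Step 4 — H = 0.9965 - j0.05925.
Step 5 — Magnitude: |H| = 0.9982 (-0.0 dB); phase: φ = -3.4°.

|H| = 0.9982 (-0.0 dB), φ = -3.4°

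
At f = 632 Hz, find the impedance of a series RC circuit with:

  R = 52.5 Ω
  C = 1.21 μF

Step 1 — Angular frequency: ω = 2π·f = 2π·632 = 3971 rad/s.
Step 2 — Component impedances:
  R: Z = R = 52.5 Ω
  C: Z = 1/(jωC) = -j/(ω·C) = 0 - j208.1 Ω
Step 3 — Series combination: Z_total = R + C = 52.5 - j208.1 Ω = 214.6∠-75.8° Ω.

Z = 52.5 - j208.1 Ω = 214.6∠-75.8° Ω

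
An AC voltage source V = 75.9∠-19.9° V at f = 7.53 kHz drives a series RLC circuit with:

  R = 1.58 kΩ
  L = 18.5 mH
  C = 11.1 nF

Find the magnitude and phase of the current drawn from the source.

Step 1 — Angular frequency: ω = 2π·f = 2π·7530 = 4.731e+04 rad/s.
Step 2 — Component impedances:
  R: Z = R = 1580 Ω
  L: Z = jωL = j·4.731e+04·0.0185 = 0 + j875.3 Ω
  C: Z = 1/(jωC) = -j/(ω·C) = 0 - j1904 Ω
Step 3 — Series combination: Z_total = R + L + C = 1580 - j1029 Ω = 1885∠-33.1° Ω.
Step 4 — Source phasor: V = 75.9∠-19.9° V = 71.37 - j25.83 V.
Step 5 — Ohm's law: I = V / Z_total = (71.37 - j25.83) / (1580 - j1029) = 0.0392 + j0.009173 A.
Step 6 — Convert to polar: |I| = 0.04026 A, ∠I = 13.2°.

I = 0.04026∠13.2° A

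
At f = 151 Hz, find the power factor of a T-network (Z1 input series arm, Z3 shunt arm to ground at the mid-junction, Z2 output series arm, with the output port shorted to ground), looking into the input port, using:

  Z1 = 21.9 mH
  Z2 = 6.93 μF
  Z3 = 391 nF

Step 1 — Angular frequency: ω = 2π·f = 2π·151 = 948.8 rad/s.
Step 2 — Component impedances:
  Z1: Z = jωL = j·948.8·0.0219 = 0 + j20.78 Ω
  Z2: Z = 1/(jωC) = -j/(ω·C) = 0 - j152.1 Ω
  Z3: Z = 1/(jωC) = -j/(ω·C) = 0 - j2696 Ω
Step 3 — With the output port shorted to ground, the output series arm Z2 runs from the junction to ground; the shunt arm Z3 also runs from the junction to ground. They appear in parallel: Z3 || Z2 = 0 - j144 Ω.
Step 4 — Series with input arm Z1: Z_in = Z1 + (Z3 || Z2) = 0 - j123.2 Ω = 123.2∠-90.0° Ω.
Step 5 — Power factor: PF = cos(φ) = Re(Z)/|Z| = 0/123.2 = 0.
Step 6 — Type: Im(Z) = -123.2 ⇒ leading (phase φ = -90.0°).

PF = 0 (leading, φ = -90.0°)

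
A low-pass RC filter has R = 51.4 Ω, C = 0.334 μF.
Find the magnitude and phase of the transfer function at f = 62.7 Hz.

Step 1 — Angular frequency: ω = 2π·62.7 = 394 rad/s.
Step 2 — Transfer function: H(jω) = 1/(1 + jωRC).
Step 3 — Denominator: 1 + jωRC = 1 + j·394·51.4·3.34e-07 = 1 + j0.006763.
Step 4 — H = 1 - j0.006763.
Step 5 — Magnitude: |H| = 1 (-0.0 dB); phase: φ = -0.4°.

|H| = 1 (-0.0 dB), φ = -0.4°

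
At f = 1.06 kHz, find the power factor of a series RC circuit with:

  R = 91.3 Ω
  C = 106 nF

Step 1 — Angular frequency: ω = 2π·f = 2π·1060 = 6660 rad/s.
Step 2 — Component impedances:
  R: Z = R = 91.3 Ω
  C: Z = 1/(jωC) = -j/(ω·C) = 0 - j1416 Ω
Step 3 — Series combination: Z_total = R + C = 91.3 - j1416 Ω = 1419∠-86.3° Ω.
Step 4 — Power factor: PF = cos(φ) = Re(Z)/|Z| = 91.3/1419.4 = 0.06432.
Step 5 — Type: Im(Z) = -1416 ⇒ leading (phase φ = -86.3°).

PF = 0.06432 (leading, φ = -86.3°)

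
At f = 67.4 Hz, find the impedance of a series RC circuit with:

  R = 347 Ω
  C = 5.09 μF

Step 1 — Angular frequency: ω = 2π·f = 2π·67.4 = 423.5 rad/s.
Step 2 — Component impedances:
  R: Z = R = 347 Ω
  C: Z = 1/(jωC) = -j/(ω·C) = 0 - j463.9 Ω
Step 3 — Series combination: Z_total = R + C = 347 - j463.9 Ω = 579.3∠-53.2° Ω.

Z = 347 - j463.9 Ω = 579.3∠-53.2° Ω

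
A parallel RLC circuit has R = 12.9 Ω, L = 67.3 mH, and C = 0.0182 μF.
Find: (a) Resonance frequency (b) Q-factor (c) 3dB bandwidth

Step 1 — Resonance: ω₀ = 1/√(LC) = 1/√(0.0673·1.82e-08) = 2.857e+04 rad/s.
Step 2 — f₀ = ω₀/(2π) = 4548 Hz.
Step 3 — Parallel Q: Q = R/(ω₀L) = 12.9/(2.857e+04·0.0673) = 0.006708.
Step 4 — Bandwidth: Δω = ω₀/Q = 4.259e+06 rad/s; BW = Δω/(2π) = 6.779e+05 Hz.

(a) f₀ = 4548 Hz  (b) Q = 0.006708  (c) BW = 6.779e+05 Hz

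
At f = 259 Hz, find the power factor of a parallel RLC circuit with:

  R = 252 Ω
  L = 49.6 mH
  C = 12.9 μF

Step 1 — Angular frequency: ω = 2π·f = 2π·259 = 1627 rad/s.
Step 2 — Component impedances:
  R: Z = R = 252 Ω
  L: Z = jωL = j·1627·0.0496 = 0 + j80.72 Ω
  C: Z = 1/(jωC) = -j/(ω·C) = 0 - j47.64 Ω
Step 3 — Parallel combination: 1/Z_total = 1/R + 1/L + 1/C; Z_total = 44.2 - j95.84 Ω = 105.5∠-65.2° Ω.
Step 4 — Power factor: PF = cos(φ) = Re(Z)/|Z| = 44.204/105.54 = 0.4188.
Step 5 — Type: Im(Z) = -95.84 ⇒ leading (phase φ = -65.2°).

PF = 0.4188 (leading, φ = -65.2°)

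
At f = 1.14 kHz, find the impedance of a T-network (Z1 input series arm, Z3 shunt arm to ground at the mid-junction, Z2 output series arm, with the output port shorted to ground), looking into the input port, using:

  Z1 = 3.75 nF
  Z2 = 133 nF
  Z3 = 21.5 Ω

Step 1 — Angular frequency: ω = 2π·f = 2π·1140 = 7163 rad/s.
Step 2 — Component impedances:
  Z1: Z = 1/(jωC) = -j/(ω·C) = 0 - j3.723e+04 Ω
  Z2: Z = 1/(jωC) = -j/(ω·C) = 0 - j1050 Ω
  Z3: Z = R = 21.5 Ω
Step 3 — With the output port shorted to ground, the output series arm Z2 runs from the junction to ground; the shunt arm Z3 also runs from the junction to ground. They appear in parallel: Z3 || Z2 = 21.49 - j0.4402 Ω.
Step 4 — Series with input arm Z1: Z_in = Z1 + (Z3 || Z2) = 21.49 - j3.723e+04 Ω = 3.723e+04∠-90.0° Ω.

Z = 21.49 - j3.723e+04 Ω = 3.723e+04∠-90.0° Ω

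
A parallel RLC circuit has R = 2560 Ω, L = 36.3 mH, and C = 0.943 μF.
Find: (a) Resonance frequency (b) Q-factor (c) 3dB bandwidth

Step 1 — Resonance: ω₀ = 1/√(LC) = 1/√(0.0363·9.43e-07) = 5405 rad/s.
Step 2 — f₀ = ω₀/(2π) = 860.2 Hz.
Step 3 — Parallel Q: Q = R/(ω₀L) = 2560/(5405·0.0363) = 13.05.
Step 4 — Bandwidth: Δω = ω₀/Q = 414.2 rad/s; BW = Δω/(2π) = 65.93 Hz.

(a) f₀ = 860.2 Hz  (b) Q = 13.05  (c) BW = 65.93 Hz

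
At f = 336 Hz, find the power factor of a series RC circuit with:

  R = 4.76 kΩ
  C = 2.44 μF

Step 1 — Angular frequency: ω = 2π·f = 2π·336 = 2111 rad/s.
Step 2 — Component impedances:
  R: Z = R = 4760 Ω
  C: Z = 1/(jωC) = -j/(ω·C) = 0 - j194.1 Ω
Step 3 — Series combination: Z_total = R + C = 4760 - j194.1 Ω = 4764∠-2.3° Ω.
Step 4 — Power factor: PF = cos(φ) = Re(Z)/|Z| = 4760/4764 = 0.9992.
Step 5 — Type: Im(Z) = -194.1 ⇒ leading (phase φ = -2.3°).

PF = 0.9992 (leading, φ = -2.3°)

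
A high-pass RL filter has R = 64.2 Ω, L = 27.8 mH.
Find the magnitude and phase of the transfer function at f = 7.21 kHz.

Step 1 — Angular frequency: ω = 2π·7210 = 4.53e+04 rad/s.
Step 2 — Transfer function: H(jω) = jωL/(R + jωL).
Step 3 — Numerator jωL = j·1259; denominator R + jωL = 64.2 + j1259.
Step 4 — H = 0.9974 + j0.05084.
Step 5 — Magnitude: |H| = 0.9987 (-0.0 dB); phase: φ = 2.9°.

|H| = 0.9987 (-0.0 dB), φ = 2.9°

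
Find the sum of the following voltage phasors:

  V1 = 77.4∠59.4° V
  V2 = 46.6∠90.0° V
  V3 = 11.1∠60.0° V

Step 1 — Convert each phasor to rectangular form:
  V1 = 77.4·(cos(59.4°) + j·sin(59.4°)) = 39.4 + j66.62 V
  V2 = 46.6·(cos(90.0°) + j·sin(90.0°)) = 0 + j46.6 V
  V3 = 11.1·(cos(60.0°) + j·sin(60.0°)) = 5.55 + j9.613 V
Step 2 — Sum components: V_total = 44.95 + j122.8 V.
Step 3 — Convert to polar: |V_total| = 130.8 V, ∠V_total = 69.9°.

V_total = 130.8∠69.9° V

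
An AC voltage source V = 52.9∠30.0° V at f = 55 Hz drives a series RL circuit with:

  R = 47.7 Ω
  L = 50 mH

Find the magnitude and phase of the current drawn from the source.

Step 1 — Angular frequency: ω = 2π·f = 2π·55 = 345.6 rad/s.
Step 2 — Component impedances:
  R: Z = R = 47.7 Ω
  L: Z = jωL = j·345.6·0.05 = 0 + j17.28 Ω
Step 3 — Series combination: Z_total = R + L = 47.7 + j17.28 Ω = 50.73∠19.9° Ω.
Step 4 — Source phasor: V = 52.9∠30.0° V = 45.81 + j26.45 V.
Step 5 — Ohm's law: I = V / Z_total = (45.81 + j26.45) / (47.7 + j17.28) = 1.027 + j0.1826 A.
Step 6 — Convert to polar: |I| = 1.043 A, ∠I = 10.1°.

I = 1.043∠10.1° A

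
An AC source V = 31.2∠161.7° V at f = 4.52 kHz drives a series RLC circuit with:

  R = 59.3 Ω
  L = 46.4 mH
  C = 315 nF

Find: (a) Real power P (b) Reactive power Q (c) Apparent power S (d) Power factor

Step 1 — Angular frequency: ω = 2π·f = 2π·4520 = 2.84e+04 rad/s.
Step 2 — Component impedances:
  R: Z = R = 59.3 Ω
  L: Z = jωL = j·2.84e+04·0.0464 = 0 + j1318 Ω
  C: Z = 1/(jωC) = -j/(ω·C) = 0 - j111.8 Ω
Step 3 — Series combination: Z_total = R + L + C = 59.3 + j1206 Ω = 1207∠87.2° Ω.
Step 4 — Source phasor: V = 31.2∠161.7° V = -29.62 + j9.797 V.
Step 5 — Current: I = V / Z = 0.006899 + j0.0249 A = 0.02584∠74.5° A.
Step 6 — Complex power: S = V·I* = 0.03959 + j0.8052 VA.
Step 7 — Real power: P = Re(S) = 0.03959 W.
Step 8 — Reactive power: Q = Im(S) = 0.8052 VAR.
Step 9 — Apparent power: |S| = 0.8062 VA.
Step 10 — Power factor: PF = P/|S| = 0.04911 (lagging).

(a) P = 0.03959 W  (b) Q = 0.8052 VAR  (c) S = 0.8062 VA  (d) PF = 0.04911 (lagging)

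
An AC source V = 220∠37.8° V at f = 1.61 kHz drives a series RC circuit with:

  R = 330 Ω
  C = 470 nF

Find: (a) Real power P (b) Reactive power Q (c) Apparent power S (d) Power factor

Step 1 — Angular frequency: ω = 2π·f = 2π·1610 = 1.012e+04 rad/s.
Step 2 — Component impedances:
  R: Z = R = 330 Ω
  C: Z = 1/(jωC) = -j/(ω·C) = 0 - j210.3 Ω
Step 3 — Series combination: Z_total = R + C = 330 - j210.3 Ω = 391.3∠-32.5° Ω.
Step 4 — Source phasor: V = 220∠37.8° V = 173.8 + j134.8 V.
Step 5 — Current: I = V / Z = 0.1894 + j0.5293 A = 0.5622∠70.3° A.
Step 6 — Complex power: S = V·I* = 104.3 - j66.48 VA.
Step 7 — Real power: P = Re(S) = 104.3 W.
Step 8 — Reactive power: Q = Im(S) = -66.48 VAR.
Step 9 — Apparent power: |S| = 123.7 VA.
Step 10 — Power factor: PF = P/|S| = 0.8433 (leading).

(a) P = 104.3 W  (b) Q = -66.48 VAR  (c) S = 123.7 VA  (d) PF = 0.8433 (leading)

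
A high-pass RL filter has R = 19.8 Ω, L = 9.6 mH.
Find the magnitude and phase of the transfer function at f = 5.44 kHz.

Step 1 — Angular frequency: ω = 2π·5440 = 3.418e+04 rad/s.
Step 2 — Transfer function: H(jω) = jωL/(R + jωL).
Step 3 — Numerator jωL = j·328.1; denominator R + jωL = 19.8 + j328.1.
Step 4 — H = 0.9964 + j0.06012.
Step 5 — Magnitude: |H| = 0.9982 (-0.0 dB); phase: φ = 3.5°.

|H| = 0.9982 (-0.0 dB), φ = 3.5°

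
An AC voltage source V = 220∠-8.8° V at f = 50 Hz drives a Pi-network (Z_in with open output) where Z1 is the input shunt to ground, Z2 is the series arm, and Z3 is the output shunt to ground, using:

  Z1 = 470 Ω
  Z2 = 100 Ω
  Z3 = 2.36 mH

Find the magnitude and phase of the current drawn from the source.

Step 1 — Angular frequency: ω = 2π·f = 2π·50 = 314.2 rad/s.
Step 2 — Component impedances:
  Z1: Z = R = 470 Ω
  Z2: Z = R = 100 Ω
  Z3: Z = jωL = j·314.2·0.00236 = 0 + j0.7414 Ω
Step 3 — With open output, the series arm Z2 and the output shunt Z3 appear in series to ground: Z2 + Z3 = 100 + j0.7414 Ω.
Step 4 — Parallel with input shunt Z1: Z_in = Z1 || (Z2 + Z3) = 82.46 + j0.5041 Ω = 82.46∠0.4° Ω.
Step 5 — Source phasor: V = 220∠-8.8° V = 217.4 - j33.66 V.
Step 6 — Ohm's law: I = V / Z_total = (217.4 - j33.66) / (82.46 + j0.5041) = 2.634 - j0.4243 A.
Step 7 — Convert to polar: |I| = 2.668 A, ∠I = -9.2°.

I = 2.668∠-9.2° A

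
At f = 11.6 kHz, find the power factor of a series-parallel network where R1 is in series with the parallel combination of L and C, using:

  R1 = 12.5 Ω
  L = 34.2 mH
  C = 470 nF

Step 1 — Angular frequency: ω = 2π·f = 2π·1.16e+04 = 7.288e+04 rad/s.
Step 2 — Component impedances:
  R1: Z = R = 12.5 Ω
  L: Z = jωL = j·7.288e+04·0.0342 = 0 + j2493 Ω
  C: Z = 1/(jωC) = -j/(ω·C) = 0 - j29.19 Ω
Step 3 — Parallel branch: L || C = 1/(1/L + 1/C) = 0 - j29.54 Ω.
Step 4 — Series with R1: Z_total = R1 + (L || C) = 12.5 - j29.54 Ω = 32.07∠-67.1° Ω.
Step 5 — Power factor: PF = cos(φ) = Re(Z)/|Z| = 12.5/32.074 = 0.3897.
Step 6 — Type: Im(Z) = -29.54 ⇒ leading (phase φ = -67.1°).

PF = 0.3897 (leading, φ = -67.1°)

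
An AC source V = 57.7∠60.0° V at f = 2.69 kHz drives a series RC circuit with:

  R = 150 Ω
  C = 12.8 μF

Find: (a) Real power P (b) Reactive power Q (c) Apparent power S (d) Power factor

Step 1 — Angular frequency: ω = 2π·f = 2π·2690 = 1.69e+04 rad/s.
Step 2 — Component impedances:
  R: Z = R = 150 Ω
  C: Z = 1/(jωC) = -j/(ω·C) = 0 - j4.622 Ω
Step 3 — Series combination: Z_total = R + C = 150 - j4.622 Ω = 150.1∠-1.8° Ω.
Step 4 — Source phasor: V = 57.7∠60.0° V = 28.85 + j49.97 V.
Step 5 — Current: I = V / Z = 0.1819 + j0.3387 A = 0.3845∠61.8° A.
Step 6 — Complex power: S = V·I* = 22.17 - j0.6833 VA.
Step 7 — Real power: P = Re(S) = 22.17 W.
Step 8 — Reactive power: Q = Im(S) = -0.6833 VAR.
Step 9 — Apparent power: |S| = 22.18 VA.
Step 10 — Power factor: PF = P/|S| = 0.9995 (leading).

(a) P = 22.17 W  (b) Q = -0.6833 VAR  (c) S = 22.18 VA  (d) PF = 0.9995 (leading)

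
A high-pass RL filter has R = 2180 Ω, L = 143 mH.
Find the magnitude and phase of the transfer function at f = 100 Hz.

Step 1 — Angular frequency: ω = 2π·100 = 628.3 rad/s.
Step 2 — Transfer function: H(jω) = jωL/(R + jωL).
Step 3 — Numerator jωL = j·89.85; denominator R + jωL = 2180 + j89.85.
Step 4 — H = 0.001696 + j0.04115.
Step 5 — Magnitude: |H| = 0.04118 (-27.7 dB); phase: φ = 87.6°.

|H| = 0.04118 (-27.7 dB), φ = 87.6°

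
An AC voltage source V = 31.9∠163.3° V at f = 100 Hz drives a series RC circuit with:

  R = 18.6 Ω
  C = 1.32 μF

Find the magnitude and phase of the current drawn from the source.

Step 1 — Angular frequency: ω = 2π·f = 2π·100 = 628.3 rad/s.
Step 2 — Component impedances:
  R: Z = R = 18.6 Ω
  C: Z = 1/(jωC) = -j/(ω·C) = 0 - j1206 Ω
Step 3 — Series combination: Z_total = R + C = 18.6 - j1206 Ω = 1206∠-89.1° Ω.
Step 4 — Source phasor: V = 31.9∠163.3° V = -30.55 + j9.167 V.
Step 5 — Ohm's law: I = V / Z_total = (-30.55 + j9.167) / (18.6 - j1206) = -0.007992 - j0.02522 A.
Step 6 — Convert to polar: |I| = 0.02645 A, ∠I = -107.6°.

I = 0.02645∠-107.6° A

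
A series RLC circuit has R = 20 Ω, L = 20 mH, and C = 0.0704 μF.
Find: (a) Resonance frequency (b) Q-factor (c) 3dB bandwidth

Step 1 — Resonance: ω₀ = 1/√(LC) = 1/√(0.02·7.04e-08) = 2.665e+04 rad/s.
Step 2 — f₀ = ω₀/(2π) = 4241 Hz.
Step 3 — Series Q: Q = ω₀L/R = 2.665e+04·0.02/20 = 26.65.
Step 4 — Bandwidth: Δω = ω₀/Q = 1000 rad/s; BW = Δω/(2π) = 159.2 Hz.

(a) f₀ = 4241 Hz  (b) Q = 26.65  (c) BW = 159.2 Hz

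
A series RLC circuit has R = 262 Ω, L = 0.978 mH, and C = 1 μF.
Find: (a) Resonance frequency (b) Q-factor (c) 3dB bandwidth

Step 1 — Resonance: ω₀ = 1/√(LC) = 1/√(0.000978·1e-06) = 3.198e+04 rad/s.
Step 2 — f₀ = ω₀/(2π) = 5089 Hz.
Step 3 — Series Q: Q = ω₀L/R = 3.198e+04·0.000978/262 = 0.1194.
Step 4 — Bandwidth: Δω = ω₀/Q = 2.679e+05 rad/s; BW = Δω/(2π) = 4.264e+04 Hz.

(a) f₀ = 5089 Hz  (b) Q = 0.1194  (c) BW = 4.264e+04 Hz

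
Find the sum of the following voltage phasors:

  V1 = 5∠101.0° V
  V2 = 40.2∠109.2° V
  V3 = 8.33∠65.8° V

Step 1 — Convert each phasor to rectangular form:
  V1 = 5·(cos(101.0°) + j·sin(101.0°)) = -0.954 + j4.908 V
  V2 = 40.2·(cos(109.2°) + j·sin(109.2°)) = -13.22 + j37.96 V
  V3 = 8.33·(cos(65.8°) + j·sin(65.8°)) = 3.415 + j7.598 V
Step 2 — Sum components: V_total = -10.76 + j50.47 V.
Step 3 — Convert to polar: |V_total| = 51.6 V, ∠V_total = 102.0°.

V_total = 51.6∠102.0° V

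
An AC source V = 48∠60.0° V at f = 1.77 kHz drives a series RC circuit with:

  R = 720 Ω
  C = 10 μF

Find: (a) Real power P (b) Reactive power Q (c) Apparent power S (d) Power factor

Step 1 — Angular frequency: ω = 2π·f = 2π·1770 = 1.112e+04 rad/s.
Step 2 — Component impedances:
  R: Z = R = 720 Ω
  C: Z = 1/(jωC) = -j/(ω·C) = 0 - j8.992 Ω
Step 3 — Series combination: Z_total = R + C = 720 - j8.992 Ω = 720.1∠-0.7° Ω.
Step 4 — Source phasor: V = 48∠60.0° V = 24 + j41.57 V.
Step 5 — Current: I = V / Z = 0.03261 + j0.05814 A = 0.06666∠60.7° A.
Step 6 — Complex power: S = V·I* = 3.2 - j0.03996 VA.
Step 7 — Real power: P = Re(S) = 3.2 W.
Step 8 — Reactive power: Q = Im(S) = -0.03996 VAR.
Step 9 — Apparent power: |S| = 3.2 VA.
Step 10 — Power factor: PF = P/|S| = 0.9999 (leading).

(a) P = 3.2 W  (b) Q = -0.03996 VAR  (c) S = 3.2 VA  (d) PF = 0.9999 (leading)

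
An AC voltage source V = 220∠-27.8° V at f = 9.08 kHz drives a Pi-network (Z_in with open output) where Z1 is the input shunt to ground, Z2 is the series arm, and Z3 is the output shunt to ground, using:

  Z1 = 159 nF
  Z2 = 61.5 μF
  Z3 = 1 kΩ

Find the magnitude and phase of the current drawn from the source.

Step 1 — Angular frequency: ω = 2π·f = 2π·9080 = 5.705e+04 rad/s.
Step 2 — Component impedances:
  Z1: Z = 1/(jωC) = -j/(ω·C) = 0 - j110.2 Ω
  Z2: Z = 1/(jωC) = -j/(ω·C) = 0 - j0.285 Ω
  Z3: Z = R = 1000 Ω
Step 3 — With open output, the series arm Z2 and the output shunt Z3 appear in series to ground: Z2 + Z3 = 1000 - j0.285 Ω.
Step 4 — Parallel with input shunt Z1: Z_in = Z1 || (Z2 + Z3) = 12.01 - j108.9 Ω = 109.6∠-83.7° Ω.
Step 5 — Source phasor: V = 220∠-27.8° V = 194.6 - j102.6 V.
Step 6 — Ohm's law: I = V / Z_total = (194.6 - j102.6) / (12.01 - j108.9) = 1.125 + j1.663 A.
Step 7 — Convert to polar: |I| = 2.008 A, ∠I = 55.9°.

I = 2.008∠55.9° A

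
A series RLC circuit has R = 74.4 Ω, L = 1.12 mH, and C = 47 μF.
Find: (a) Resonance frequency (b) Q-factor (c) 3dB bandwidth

Step 1 — Resonance condition Im(Z)=0 gives ω₀ = 1/√(LC).
Step 2 — ω₀ = 1/√(0.00112·4.7e-05) = 4359 rad/s.
Step 3 — f₀ = ω₀/(2π) = 693.7 Hz.
Step 4 — Series Q: Q = ω₀L/R = 4359·0.00112/74.4 = 0.06561.
Step 5 — 3dB bandwidth: Δω = ω₀/Q = 6.643e+04 rad/s; BW = Δω/(2π) = 1.057e+04 Hz.

(a) f₀ = 693.7 Hz  (b) Q = 0.06561  (c) BW = 1.057e+04 Hz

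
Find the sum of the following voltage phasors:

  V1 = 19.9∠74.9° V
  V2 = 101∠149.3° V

Step 1 — Convert each phasor to rectangular form:
  V1 = 19.9·(cos(74.9°) + j·sin(74.9°)) = 5.184 + j19.21 V
  V2 = 101·(cos(149.3°) + j·sin(149.3°)) = -86.85 + j51.56 V
Step 2 — Sum components: V_total = -81.66 + j70.78 V.
Step 3 — Convert to polar: |V_total| = 108.1 V, ∠V_total = 139.1°.

V_total = 108.1∠139.1° V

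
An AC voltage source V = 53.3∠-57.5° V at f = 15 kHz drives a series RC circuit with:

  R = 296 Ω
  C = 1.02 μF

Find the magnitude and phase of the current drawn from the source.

Step 1 — Angular frequency: ω = 2π·f = 2π·1.5e+04 = 9.425e+04 rad/s.
Step 2 — Component impedances:
  R: Z = R = 296 Ω
  C: Z = 1/(jωC) = -j/(ω·C) = 0 - j10.4 Ω
Step 3 — Series combination: Z_total = R + C = 296 - j10.4 Ω = 296.2∠-2.0° Ω.
Step 4 — Source phasor: V = 53.3∠-57.5° V = 28.64 - j44.95 V.
Step 5 — Ohm's law: I = V / Z_total = (28.64 - j44.95) / (296 - j10.4) = 0.102 - j0.1483 A.
Step 6 — Convert to polar: |I| = 0.18 A, ∠I = -55.5°.

I = 0.18∠-55.5° A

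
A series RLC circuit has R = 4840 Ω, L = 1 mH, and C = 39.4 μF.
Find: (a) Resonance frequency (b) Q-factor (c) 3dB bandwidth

Step 1 — Resonance condition Im(Z)=0 gives ω₀ = 1/√(LC).
Step 2 — ω₀ = 1/√(0.001·3.94e-05) = 5038 rad/s.
Step 3 — f₀ = ω₀/(2π) = 801.8 Hz.
Step 4 — Series Q: Q = ω₀L/R = 5038·0.001/4840 = 0.001041.
Step 5 — 3dB bandwidth: Δω = ω₀/Q = 4.84e+06 rad/s; BW = Δω/(2π) = 7.703e+05 Hz.

(a) f₀ = 801.8 Hz  (b) Q = 0.001041  (c) BW = 7.703e+05 Hz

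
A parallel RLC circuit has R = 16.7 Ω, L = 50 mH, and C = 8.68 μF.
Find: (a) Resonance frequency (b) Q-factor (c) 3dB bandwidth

Step 1 — Resonance: ω₀ = 1/√(LC) = 1/√(0.05·8.68e-06) = 1518 rad/s.
Step 2 — f₀ = ω₀/(2π) = 241.6 Hz.
Step 3 — Parallel Q: Q = R/(ω₀L) = 16.7/(1518·0.05) = 0.22.
Step 4 — Bandwidth: Δω = ω₀/Q = 6899 rad/s; BW = Δω/(2π) = 1098 Hz.

(a) f₀ = 241.6 Hz  (b) Q = 0.22  (c) BW = 1098 Hz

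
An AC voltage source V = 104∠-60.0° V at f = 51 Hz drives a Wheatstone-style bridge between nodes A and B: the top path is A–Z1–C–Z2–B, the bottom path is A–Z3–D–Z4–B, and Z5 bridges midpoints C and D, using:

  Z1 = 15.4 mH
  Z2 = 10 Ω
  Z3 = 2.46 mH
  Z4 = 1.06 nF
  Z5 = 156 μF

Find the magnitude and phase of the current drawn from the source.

Step 1 — Angular frequency: ω = 2π·f = 2π·51 = 320.4 rad/s.
Step 2 — Component impedances:
  Z1: Z = jωL = j·320.4·0.0154 = 0 + j4.935 Ω
  Z2: Z = R = 10 Ω
  Z3: Z = jωL = j·320.4·0.00246 = 0 + j0.7883 Ω
  Z4: Z = 1/(jωC) = -j/(ω·C) = 0 - j2.944e+06 Ω
  Z5: Z = 1/(jωC) = -j/(ω·C) = 0 - j20 Ω
Step 3 — Bridge requires nodal analysis (the Z5 bridge couples midpoints C and D, so the two paths cannot be reduced to a simple series/parallel combination). Setting node B to ground and injecting 1 A at node A, the 3-node admittance system at A, C, D solves to V_A = Z_AB = 10 + j6.64 Ω = 12∠33.6° Ω.
Step 4 — Source phasor: V = 104∠-60.0° V = 52 - j90.07 V.
Step 5 — Ohm's law: I = V / Z_total = (52 - j90.07) / (10 + j6.64) = -0.5416 - j8.647 A.
Step 6 — Convert to polar: |I| = 8.664 A, ∠I = -93.6°.

I = 8.664∠-93.6° A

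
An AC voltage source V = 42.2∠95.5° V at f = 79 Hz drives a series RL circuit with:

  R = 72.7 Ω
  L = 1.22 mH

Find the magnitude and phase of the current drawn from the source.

Step 1 — Angular frequency: ω = 2π·f = 2π·79 = 496.4 rad/s.
Step 2 — Component impedances:
  R: Z = R = 72.7 Ω
  L: Z = jωL = j·496.4·0.00122 = 0 + j0.6056 Ω
Step 3 — Series combination: Z_total = R + L = 72.7 + j0.6056 Ω = 72.7∠0.5° Ω.
Step 4 — Source phasor: V = 42.2∠95.5° V = -4.045 + j42.01 V.
Step 5 — Ohm's law: I = V / Z_total = (-4.045 + j42.01) / (72.7 + j0.6056) = -0.05082 + j0.5782 A.
Step 6 — Convert to polar: |I| = 0.5804 A, ∠I = 95.0°.

I = 0.5804∠95.0° A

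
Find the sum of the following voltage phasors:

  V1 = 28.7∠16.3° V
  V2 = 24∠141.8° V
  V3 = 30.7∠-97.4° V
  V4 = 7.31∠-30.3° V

Step 1 — Convert each phasor to rectangular form:
  V1 = 28.7·(cos(16.3°) + j·sin(16.3°)) = 27.55 + j8.055 V
  V2 = 24·(cos(141.8°) + j·sin(141.8°)) = -18.86 + j14.84 V
  V3 = 30.7·(cos(-97.4°) + j·sin(-97.4°)) = -3.954 - j30.44 V
  V4 = 7.31·(cos(-30.3°) + j·sin(-30.3°)) = 6.311 - j3.688 V
Step 2 — Sum components: V_total = 11.04 - j11.24 V.
Step 3 — Convert to polar: |V_total| = 15.75 V, ∠V_total = -45.5°.

V_total = 15.75∠-45.5° V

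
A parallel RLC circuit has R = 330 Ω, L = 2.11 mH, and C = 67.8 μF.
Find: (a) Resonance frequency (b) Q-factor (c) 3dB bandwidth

Step 1 — Resonance: ω₀ = 1/√(LC) = 1/√(0.00211·6.78e-05) = 2644 rad/s.
Step 2 — f₀ = ω₀/(2π) = 420.8 Hz.
Step 3 — Parallel Q: Q = R/(ω₀L) = 330/(2644·0.00211) = 59.15.
Step 4 — Bandwidth: Δω = ω₀/Q = 44.69 rad/s; BW = Δω/(2π) = 7.113 Hz.

(a) f₀ = 420.8 Hz  (b) Q = 59.15  (c) BW = 7.113 Hz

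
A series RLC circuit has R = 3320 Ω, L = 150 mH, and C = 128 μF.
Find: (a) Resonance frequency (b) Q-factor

Step 1 — Resonance condition Im(Z)=0 gives ω₀ = 1/√(LC).
Step 2 — ω₀ = 1/√(0.15·0.000128) = 228.2 rad/s.
Step 3 — f₀ = ω₀/(2π) = 36.32 Hz.
Step 4 — Series Q: Q = ω₀L/R = 228.2·0.15/3320 = 0.01031.

(a) f₀ = 36.32 Hz  (b) Q = 0.01031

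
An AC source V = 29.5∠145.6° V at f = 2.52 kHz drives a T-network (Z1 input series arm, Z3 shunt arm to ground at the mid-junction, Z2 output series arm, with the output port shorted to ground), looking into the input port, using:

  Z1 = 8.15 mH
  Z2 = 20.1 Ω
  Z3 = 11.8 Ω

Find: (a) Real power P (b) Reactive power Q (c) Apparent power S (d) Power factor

Step 1 — Angular frequency: ω = 2π·f = 2π·2520 = 1.583e+04 rad/s.
Step 2 — Component impedances:
  Z1: Z = jωL = j·1.583e+04·0.00815 = 0 + j129 Ω
  Z2: Z = R = 20.1 Ω
  Z3: Z = R = 11.8 Ω
Step 3 — With the output port shorted to ground, the output series arm Z2 runs from the junction to ground; the shunt arm Z3 also runs from the junction to ground. They appear in parallel: Z3 || Z2 = 7.435 Ω.
Step 4 — Series with input arm Z1: Z_in = Z1 + (Z3 || Z2) = 7.435 + j129 Ω = 129.3∠86.7° Ω.
Step 5 — Source phasor: V = 29.5∠145.6° V = -24.34 + j16.67 V.
Step 6 — Current: I = V / Z = 0.1179 + j0.1954 A = 0.2282∠58.9° A.
Step 7 — Complex power: S = V·I* = 0.3873 + j6.722 VA.
Step 8 — Real power: P = Re(S) = 0.3873 W.
Step 9 — Reactive power: Q = Im(S) = 6.722 VAR.
Step 10 — Apparent power: |S| = 6.733 VA.
Step 11 — Power factor: PF = P/|S| = 0.05752 (lagging).

(a) P = 0.3873 W  (b) Q = 6.722 VAR  (c) S = 6.733 VA  (d) PF = 0.05752 (lagging)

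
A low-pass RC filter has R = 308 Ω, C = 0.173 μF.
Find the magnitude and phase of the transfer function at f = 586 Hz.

Step 1 — Angular frequency: ω = 2π·586 = 3682 rad/s.
Step 2 — Transfer function: H(jω) = 1/(1 + jωRC).
Step 3 — Denominator: 1 + jωRC = 1 + j·3682·308·1.73e-07 = 1 + j0.1962.
Step 4 — H = 0.9629 - j0.1889.
Step 5 — Magnitude: |H| = 0.9813 (-0.2 dB); phase: φ = -11.1°.

|H| = 0.9813 (-0.2 dB), φ = -11.1°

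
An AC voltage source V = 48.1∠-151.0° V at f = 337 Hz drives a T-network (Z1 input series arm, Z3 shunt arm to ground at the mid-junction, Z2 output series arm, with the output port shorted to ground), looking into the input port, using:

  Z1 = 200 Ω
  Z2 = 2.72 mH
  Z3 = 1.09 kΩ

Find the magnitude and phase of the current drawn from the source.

Step 1 — Angular frequency: ω = 2π·f = 2π·337 = 2117 rad/s.
Step 2 — Component impedances:
  Z1: Z = R = 200 Ω
  Z2: Z = jωL = j·2117·0.00272 = 0 + j5.759 Ω
  Z3: Z = R = 1090 Ω
Step 3 — With the output port shorted to ground, the output series arm Z2 runs from the junction to ground; the shunt arm Z3 also runs from the junction to ground. They appear in parallel: Z3 || Z2 = 0.03043 + j5.759 Ω.
Step 4 — Series with input arm Z1: Z_in = Z1 + (Z3 || Z2) = 200 + j5.759 Ω = 200.1∠1.6° Ω.
Step 5 — Source phasor: V = 48.1∠-151.0° V = -42.07 - j23.32 V.
Step 6 — Ohm's law: I = V / Z_total = (-42.07 - j23.32) / (200 + j5.759) = -0.2135 - j0.1104 A.
Step 7 — Convert to polar: |I| = 0.2404 A, ∠I = -152.6°.

I = 0.2404∠-152.6° A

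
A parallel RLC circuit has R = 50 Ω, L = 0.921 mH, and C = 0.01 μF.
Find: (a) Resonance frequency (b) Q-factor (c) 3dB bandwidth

Step 1 — Resonance: ω₀ = 1/√(LC) = 1/√(0.000921·1e-08) = 3.295e+05 rad/s.
Step 2 — f₀ = ω₀/(2π) = 5.244e+04 Hz.
Step 3 — Parallel Q: Q = R/(ω₀L) = 50/(3.295e+05·0.000921) = 0.1648.
Step 4 — Bandwidth: Δω = ω₀/Q = 2e+06 rad/s; BW = Δω/(2π) = 3.183e+05 Hz.

(a) f₀ = 5.244e+04 Hz  (b) Q = 0.1648  (c) BW = 3.183e+05 Hz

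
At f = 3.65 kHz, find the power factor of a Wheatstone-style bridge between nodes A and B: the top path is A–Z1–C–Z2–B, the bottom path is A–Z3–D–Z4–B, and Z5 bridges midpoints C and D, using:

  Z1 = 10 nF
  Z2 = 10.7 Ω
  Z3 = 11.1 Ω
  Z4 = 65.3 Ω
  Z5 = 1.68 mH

Step 1 — Angular frequency: ω = 2π·f = 2π·3650 = 2.293e+04 rad/s.
Step 2 — Component impedances:
  Z1: Z = 1/(jωC) = -j/(ω·C) = 0 - j4360 Ω
  Z2: Z = R = 10.7 Ω
  Z3: Z = R = 11.1 Ω
  Z4: Z = R = 65.3 Ω
  Z5: Z = jωL = j·2.293e+04·0.00168 = 0 + j38.53 Ω
Step 3 — Bridge requires nodal analysis (the Z5 bridge couples midpoints C and D, so the two paths cannot be reduced to a simple series/parallel combination). Setting node B to ground and injecting 1 A at node A, the 3-node admittance system at A, C, D solves to V_A = Z_AB = 32.06 + j22.65 Ω = 39.25∠35.2° Ω.
Step 4 — Power factor: PF = cos(φ) = Re(Z)/|Z| = 32.06/39.25 = 0.8168.
Step 5 — Type: Im(Z) = 22.65 ⇒ lagging (phase φ = 35.2°).

PF = 0.8168 (lagging, φ = 35.2°)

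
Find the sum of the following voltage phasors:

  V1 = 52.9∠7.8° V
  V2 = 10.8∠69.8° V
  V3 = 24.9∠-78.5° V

Step 1 — Convert each phasor to rectangular form:
  V1 = 52.9·(cos(7.8°) + j·sin(7.8°)) = 52.41 + j7.179 V
  V2 = 10.8·(cos(69.8°) + j·sin(69.8°)) = 3.729 + j10.14 V
  V3 = 24.9·(cos(-78.5°) + j·sin(-78.5°)) = 4.964 - j24.4 V
Step 2 — Sum components: V_total = 61.1 - j7.085 V.
Step 3 — Convert to polar: |V_total| = 61.51 V, ∠V_total = -6.6°.

V_total = 61.51∠-6.6° V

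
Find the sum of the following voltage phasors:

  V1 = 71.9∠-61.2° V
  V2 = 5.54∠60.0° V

Step 1 — Convert each phasor to rectangular form:
  V1 = 71.9·(cos(-61.2°) + j·sin(-61.2°)) = 34.64 - j63.01 V
  V2 = 5.54·(cos(60.0°) + j·sin(60.0°)) = 2.77 + j4.798 V
Step 2 — Sum components: V_total = 37.41 - j58.21 V.
Step 3 — Convert to polar: |V_total| = 69.19 V, ∠V_total = -57.3°.

V_total = 69.19∠-57.3° V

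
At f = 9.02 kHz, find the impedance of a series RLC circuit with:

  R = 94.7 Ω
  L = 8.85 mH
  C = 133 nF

Step 1 — Angular frequency: ω = 2π·f = 2π·9020 = 5.667e+04 rad/s.
Step 2 — Component impedances:
  R: Z = R = 94.7 Ω
  L: Z = jωL = j·5.667e+04·0.00885 = 0 + j501.6 Ω
  C: Z = 1/(jωC) = -j/(ω·C) = 0 - j132.7 Ω
Step 3 — Series combination: Z_total = R + L + C = 94.7 + j368.9 Ω = 380.9∠75.6° Ω.

Z = 94.7 + j368.9 Ω = 380.9∠75.6° Ω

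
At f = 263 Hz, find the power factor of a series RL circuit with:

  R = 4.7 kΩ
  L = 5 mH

Step 1 — Angular frequency: ω = 2π·f = 2π·263 = 1652 rad/s.
Step 2 — Component impedances:
  R: Z = R = 4700 Ω
  L: Z = jωL = j·1652·0.005 = 0 + j8.262 Ω
Step 3 — Series combination: Z_total = R + L = 4700 + j8.262 Ω = 4700∠0.1° Ω.
Step 4 — Power factor: PF = cos(φ) = Re(Z)/|Z| = 4700/4700 = 1.
Step 5 — Type: Im(Z) = 8.262 ⇒ lagging (phase φ = 0.1°).

PF = 1 (lagging, φ = 0.1°)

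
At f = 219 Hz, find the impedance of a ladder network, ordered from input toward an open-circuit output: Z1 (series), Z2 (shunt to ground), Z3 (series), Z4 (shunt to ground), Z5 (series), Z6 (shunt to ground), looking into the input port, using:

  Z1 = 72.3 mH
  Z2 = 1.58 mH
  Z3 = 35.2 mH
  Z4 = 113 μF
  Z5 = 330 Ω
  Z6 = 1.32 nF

Step 1 — Angular frequency: ω = 2π·f = 2π·219 = 1376 rad/s.
Step 2 — Component impedances:
  Z1: Z = jωL = j·1376·0.0723 = 0 + j99.49 Ω
  Z2: Z = jωL = j·1376·0.00158 = 0 + j2.174 Ω
  Z3: Z = jωL = j·1376·0.0352 = 0 + j48.44 Ω
  Z4: Z = 1/(jωC) = -j/(ω·C) = 0 - j6.431 Ω
  Z5: Z = R = 330 Ω
  Z6: Z = 1/(jωC) = -j/(ω·C) = 0 - j5.506e+05 Ω
Step 3 — Ladder network (open output): work backward from the far end, alternating series and parallel combinations. Z_in = 0 + j101.6 Ω = 101.6∠90.0° Ω.

Z = 0 + j101.6 Ω = 101.6∠90.0° Ω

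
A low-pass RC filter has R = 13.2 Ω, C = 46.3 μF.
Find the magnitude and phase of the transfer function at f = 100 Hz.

Step 1 — Angular frequency: ω = 2π·100 = 628.3 rad/s.
Step 2 — Transfer function: H(jω) = 1/(1 + jωRC).
Step 3 — Denominator: 1 + jωRC = 1 + j·628.3·13.2·4.63e-05 = 1 + j0.384.
Step 4 — H = 0.8715 - j0.3347.
Step 5 — Magnitude: |H| = 0.9335 (-0.6 dB); phase: φ = -21.0°.

|H| = 0.9335 (-0.6 dB), φ = -21.0°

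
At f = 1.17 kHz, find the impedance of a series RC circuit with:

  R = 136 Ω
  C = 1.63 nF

Step 1 — Angular frequency: ω = 2π·f = 2π·1170 = 7351 rad/s.
Step 2 — Component impedances:
  R: Z = R = 136 Ω
  C: Z = 1/(jωC) = -j/(ω·C) = 0 - j8.345e+04 Ω
Step 3 — Series combination: Z_total = R + C = 136 - j8.345e+04 Ω = 8.345e+04∠-89.9° Ω.

Z = 136 - j8.345e+04 Ω = 8.345e+04∠-89.9° Ω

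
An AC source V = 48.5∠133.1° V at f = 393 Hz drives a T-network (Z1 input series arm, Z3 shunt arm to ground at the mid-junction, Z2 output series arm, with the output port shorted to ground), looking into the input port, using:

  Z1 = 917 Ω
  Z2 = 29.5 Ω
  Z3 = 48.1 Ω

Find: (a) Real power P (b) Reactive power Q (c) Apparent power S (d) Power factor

Step 1 — Angular frequency: ω = 2π·f = 2π·393 = 2469 rad/s.
Step 2 — Component impedances:
  Z1: Z = R = 917 Ω
  Z2: Z = R = 29.5 Ω
  Z3: Z = R = 48.1 Ω
Step 3 — With the output port shorted to ground, the output series arm Z2 runs from the junction to ground; the shunt arm Z3 also runs from the junction to ground. They appear in parallel: Z3 || Z2 = 18.29 Ω.
Step 4 — Series with input arm Z1: Z_in = Z1 + (Z3 || Z2) = 935.3 Ω = 935.3∠0.0° Ω.
Step 5 — Source phasor: V = 48.5∠133.1° V = -33.14 + j35.41 V.
Step 6 — Current: I = V / Z = -0.03543 + j0.03786 A = 0.05186∠133.1° A.
Step 7 — Complex power: S = V·I* = 2.515 VA.
Step 8 — Real power: P = Re(S) = 2.515 W.
Step 9 — Reactive power: Q = Im(S) = 0 VAR.
Step 10 — Apparent power: |S| = 2.515 VA.
Step 11 — Power factor: PF = P/|S| = 1 (unity).

(a) P = 2.515 W  (b) Q = 0 VAR  (c) S = 2.515 VA  (d) PF = 1 (unity)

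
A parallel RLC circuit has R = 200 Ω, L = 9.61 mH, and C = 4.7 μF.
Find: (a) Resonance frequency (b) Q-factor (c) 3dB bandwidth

Step 1 — Resonance: ω₀ = 1/√(LC) = 1/√(0.00961·4.7e-06) = 4705 rad/s.
Step 2 — f₀ = ω₀/(2π) = 748.9 Hz.
Step 3 — Parallel Q: Q = R/(ω₀L) = 200/(4705·0.00961) = 4.423.
Step 4 — Bandwidth: Δω = ω₀/Q = 1064 rad/s; BW = Δω/(2π) = 169.3 Hz.

(a) f₀ = 748.9 Hz  (b) Q = 4.423  (c) BW = 169.3 Hz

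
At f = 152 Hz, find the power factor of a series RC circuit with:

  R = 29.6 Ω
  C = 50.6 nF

Step 1 — Angular frequency: ω = 2π·f = 2π·152 = 955 rad/s.
Step 2 — Component impedances:
  R: Z = R = 29.6 Ω
  C: Z = 1/(jωC) = -j/(ω·C) = 0 - j2.069e+04 Ω
Step 3 — Series combination: Z_total = R + C = 29.6 - j2.069e+04 Ω = 2.069e+04∠-89.9° Ω.
Step 4 — Power factor: PF = cos(φ) = Re(Z)/|Z| = 29.6/20693 = 0.00143.
Step 5 — Type: Im(Z) = -2.069e+04 ⇒ leading (phase φ = -89.9°).

PF = 0.00143 (leading, φ = -89.9°)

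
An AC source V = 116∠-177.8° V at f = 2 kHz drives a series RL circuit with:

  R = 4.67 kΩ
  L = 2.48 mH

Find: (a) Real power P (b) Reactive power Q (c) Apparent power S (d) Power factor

Step 1 — Angular frequency: ω = 2π·f = 2π·2000 = 1.257e+04 rad/s.
Step 2 — Component impedances:
  R: Z = R = 4670 Ω
  L: Z = jωL = j·1.257e+04·0.00248 = 0 + j31.16 Ω
Step 3 — Series combination: Z_total = R + L = 4670 + j31.16 Ω = 4670∠0.4° Ω.
Step 4 — Source phasor: V = 116∠-177.8° V = -115.9 - j4.453 V.
Step 5 — Current: I = V / Z = -0.02483 - j0.0007879 A = 0.02484∠-178.2° A.
Step 6 — Complex power: S = V·I* = 2.881 + j0.01923 VA.
Step 7 — Real power: P = Re(S) = 2.881 W.
Step 8 — Reactive power: Q = Im(S) = 0.01923 VAR.
Step 9 — Apparent power: |S| = 2.881 VA.
Step 10 — Power factor: PF = P/|S| = 1 (lagging).

(a) P = 2.881 W  (b) Q = 0.01923 VAR  (c) S = 2.881 VA  (d) PF = 1 (lagging)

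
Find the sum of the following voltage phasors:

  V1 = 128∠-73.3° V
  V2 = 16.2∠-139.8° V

Step 1 — Convert each phasor to rectangular form:
  V1 = 128·(cos(-73.3°) + j·sin(-73.3°)) = 36.78 - j122.6 V
  V2 = 16.2·(cos(-139.8°) + j·sin(-139.8°)) = -12.37 - j10.46 V
Step 2 — Sum components: V_total = 24.41 - j133.1 V.
Step 3 — Convert to polar: |V_total| = 135.3 V, ∠V_total = -79.6°.

V_total = 135.3∠-79.6° V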